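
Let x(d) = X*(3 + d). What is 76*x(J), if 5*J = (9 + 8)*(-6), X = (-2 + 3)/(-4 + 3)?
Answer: 6612/5 ≈ 1322.4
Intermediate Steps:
X = -1 (X = 1/(-1) = 1*(-1) = -1)
J = -102/5 (J = ((9 + 8)*(-6))/5 = (17*(-6))/5 = (1/5)*(-102) = -102/5 ≈ -20.400)
x(d) = -3 - d (x(d) = -(3 + d) = -3 - d)
76*x(J) = 76*(-3 - 1*(-102/5)) = 76*(-3 + 102/5) = 76*(87/5) = 6612/5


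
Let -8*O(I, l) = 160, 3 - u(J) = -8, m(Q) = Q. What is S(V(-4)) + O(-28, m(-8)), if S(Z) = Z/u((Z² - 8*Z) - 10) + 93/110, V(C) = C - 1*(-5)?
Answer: -2097/110 ≈ -19.064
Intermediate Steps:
u(J) = 11 (u(J) = 3 - 1*(-8) = 3 + 8 = 11)
O(I, l) = -20 (O(I, l) = -⅛*160 = -20)
V(C) = 5 + C (V(C) = C + 5 = 5 + C)
S(Z) = 93/110 + Z/11 (S(Z) = Z/11 + 93/110 = 93/110 + Z/11)
S(V(-4)) + O(-28, m(-8)) = (93/110 + (5 - 4)/11) - 20 = (93/110 + (1/11)*1) - 20 = (93/110 + 1/11) - 20 = 103/110 - 20 = -2097/110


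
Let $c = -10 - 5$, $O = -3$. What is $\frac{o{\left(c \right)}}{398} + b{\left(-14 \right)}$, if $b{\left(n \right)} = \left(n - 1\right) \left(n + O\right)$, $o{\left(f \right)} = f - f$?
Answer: $255$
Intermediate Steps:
$c = -15$ ($c = -10 - 5 = -15$)
$o{\left(f \right)} = 0$
$b{\left(n \right)} = \left(-1 + n\right) \left(-3 + n\right)$ ($b{\left(n \right)} = \left(n - 1\right) \left(n - 3\right) = \left(-1 + n\right) \left(-3 + n\right)$)
$\frac{o{\left(c \right)}}{398} + b{\left(-14 \right)} = \frac{0}{398} + \left(3 + \left(-14\right)^{2} - -56\right) = 0 \cdot \frac{1}{398} + \left(3 + 196 + 56\right) = 0 + 255 = 255$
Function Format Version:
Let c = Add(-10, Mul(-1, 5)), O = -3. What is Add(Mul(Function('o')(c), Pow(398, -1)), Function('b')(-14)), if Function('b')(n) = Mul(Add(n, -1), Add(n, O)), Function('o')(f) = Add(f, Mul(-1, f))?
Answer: 255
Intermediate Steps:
c = -15 (c = Add(-10, -5) = -15)
Function('o')(f) = 0
Function('b')(n) = Mul(Add(-1, n), Add(-3, n)) (Function('b')(n) = Mul(Add(n, -1), Add(n, -3)) = Mul(Add(-1, n), Add(-3, n)))
Add(Mul(Function('o')(c), Pow(398, -1)), Function('b')(-14)) = Add(Mul(0, Pow(398, -1)), Add(3, Pow(-14, 2), Mul(-4, -14))) = Add(Mul(0, Rational(1, 398)), Add(3, 196, 56)) = Add(0, 255) = 255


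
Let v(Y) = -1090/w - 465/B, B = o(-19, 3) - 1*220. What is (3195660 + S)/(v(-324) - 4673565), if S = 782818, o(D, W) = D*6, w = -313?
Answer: -415918047076/488583322625 ≈ -0.85127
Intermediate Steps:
o(D, W) = 6*D
B = -334 (B = 6*(-19) - 1*220 = -114 - 220 = -334)
v(Y) = 509605/104542 (v(Y) = -1090/(-313) - 465/(-334) = -1090*(-1/313) - 465*(-1/334) = 1090/313 + 465/334 = 509605/104542)
(3195660 + S)/(v(-324) - 4673565) = (3195660 + 782818)/(509605/104542 - 4673565) = 3978478/(-488583322625/104542) = 3978478*(-104542/488583322625) = -415918047076/488583322625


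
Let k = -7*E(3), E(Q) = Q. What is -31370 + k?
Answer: -31391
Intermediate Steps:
k = -21 (k = -7*3 = -21)
-31370 + k = -31370 - 21 = -31391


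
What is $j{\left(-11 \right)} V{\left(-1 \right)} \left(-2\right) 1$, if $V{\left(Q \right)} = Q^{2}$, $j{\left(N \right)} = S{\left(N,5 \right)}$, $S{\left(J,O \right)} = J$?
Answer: $22$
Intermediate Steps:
$j{\left(N \right)} = N$
$j{\left(-11 \right)} V{\left(-1 \right)} \left(-2\right) 1 = - 11 \left(-1\right)^{2} \left(-2\right) 1 = - 11 \cdot 1 \left(-2\right) 1 = - 11 \left(\left(-2\right) 1\right) = \left(-11\right) \left(-2\right) = 22$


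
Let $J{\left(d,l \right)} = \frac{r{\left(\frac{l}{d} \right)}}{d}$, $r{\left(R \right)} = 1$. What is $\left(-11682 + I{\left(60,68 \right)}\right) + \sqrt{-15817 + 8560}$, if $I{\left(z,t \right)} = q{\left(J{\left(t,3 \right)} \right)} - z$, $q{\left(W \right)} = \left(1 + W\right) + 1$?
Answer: $- \frac{798319}{68} + i \sqrt{7257} \approx -11740.0 + 85.188 i$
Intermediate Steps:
$J{\left(d,l \right)} = \frac{1}{d}$ ($J{\left(d,l \right)} = 1 \frac{1}{d} = \frac{1}{d}$)
$q{\left(W \right)} = 2 + W$
$I{\left(z,t \right)} = 2 + \frac{1}{t} - z$ ($I{\left(z,t \right)} = \left(2 + \frac{1}{t}\right) - z = 2 + \frac{1}{t} - z$)
$\left(-11682 + I{\left(60,68 \right)}\right) + \sqrt{-15817 + 8560} = \left(-11682 + \left(2 + \frac{1}{68} - 60\right)\right) + \sqrt{-15817 + 8560} = \left(-11682 + \left(2 + \frac{1}{68} - 60\right)\right) + \sqrt{-7257} = \left(-11682 - \frac{3943}{68}\right) + i \sqrt{7257} = - \frac{798319}{68} + i \sqrt{7257}$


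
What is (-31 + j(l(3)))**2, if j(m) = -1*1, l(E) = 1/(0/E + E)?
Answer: 1024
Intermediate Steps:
l(E) = 1/E (l(E) = 1/(0 + E) = 1/E)
j(m) = -1
(-31 + j(l(3)))**2 = (-31 - 1)**2 = (-32)**2 = 1024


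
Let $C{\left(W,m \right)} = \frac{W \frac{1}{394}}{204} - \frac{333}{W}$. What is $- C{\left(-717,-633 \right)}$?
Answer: $- \frac{2916791}{6403288} \approx -0.45551$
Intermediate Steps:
$C{\left(W,m \right)} = - \frac{333}{W} + \frac{W}{80376}$ ($C{\left(W,m \right)} = W \frac{1}{394} \cdot \frac{1}{204} - \frac{333}{W} = \frac{W}{394} \cdot \frac{1}{204} - \frac{333}{W} = \frac{W}{80376} - \frac{333}{W} = - \frac{333}{W} + \frac{W}{80376}$)
$- C{\left(-717,-633 \right)} = - (- \frac{333}{-717} + \frac{1}{80376} \left(-717\right)) = - (\left(-333\right) \left(- \frac{1}{717}\right) - \frac{239}{26792}) = - (\frac{111}{239} - \frac{239}{26792}) = \left(-1\right) \frac{2916791}{6403288} = - \frac{2916791}{6403288}$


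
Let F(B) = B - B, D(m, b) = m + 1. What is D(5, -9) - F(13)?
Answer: 6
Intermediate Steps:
D(m, b) = 1 + m
F(B) = 0
D(5, -9) - F(13) = (1 + 5) - 1*0 = 6 + 0 = 6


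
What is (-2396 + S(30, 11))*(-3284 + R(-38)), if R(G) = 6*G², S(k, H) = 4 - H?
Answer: -12928140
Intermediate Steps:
(-2396 + S(30, 11))*(-3284 + R(-38)) = (-2396 + (4 - 1*11))*(-3284 + 6*(-38)²) = (-2396 + (4 - 11))*(-3284 + 6*1444) = (-2396 - 7)*(-3284 + 8664) = -2403*5380 = -12928140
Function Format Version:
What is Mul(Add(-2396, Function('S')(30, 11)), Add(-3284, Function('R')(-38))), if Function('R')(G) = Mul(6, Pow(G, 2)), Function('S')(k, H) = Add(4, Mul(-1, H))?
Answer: -12928140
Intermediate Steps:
Mul(Add(-2396, Function('S')(30, 11)), Add(-3284, Function('R')(-38))) = Mul(Add(-2396, Add(4, Mul(-1, 11))), Add(-3284, Mul(6, Pow(-38, 2)))) = Mul(Add(-2396, Add(4, -11)), Add(-3284, Mul(6, 1444))) = Mul(Add(-2396, -7), Add(-3284, 8664)) = Mul(-2403, 5380) = -12928140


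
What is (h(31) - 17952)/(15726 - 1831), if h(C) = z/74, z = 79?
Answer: -189767/146890 ≈ -1.2919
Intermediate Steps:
h(C) = 79/74
(h(31) - 17952)/(15726 - 1831) = (79/74 - 17952)/(15726 - 1831) = -1328369/74/13895 = -1328369/74*1/13895 = -189767/146890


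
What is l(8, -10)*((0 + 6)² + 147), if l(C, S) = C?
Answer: 1464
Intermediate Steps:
l(8, -10)*((0 + 6)² + 147) = 8*((0 + 6)² + 147) = 8*(6² + 147) = 8*(36 + 147) = 8*183 = 1464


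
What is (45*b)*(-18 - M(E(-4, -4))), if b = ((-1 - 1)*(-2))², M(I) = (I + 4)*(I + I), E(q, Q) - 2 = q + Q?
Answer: -30240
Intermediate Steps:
E(q, Q) = 2 + Q + q (E(q, Q) = 2 + (q + Q) = 2 + (Q + q) = 2 + Q + q)
M(I) = 2*I*(4 + I) (M(I) = (4 + I)*(2*I) = 2*I*(4 + I))
b = 16 (b = (-2*(-2))² = 4² = 16)
(45*b)*(-18 - M(E(-4, -4))) = (45*16)*(-18 - 2*(2 - 4 - 4)*(4 + (2 - 4 - 4))) = 720*(-18 - 2*(-6)*(4 - 6)) = 720*(-18 - 2*(-6)*(-2)) = 720*(-18 - 1*24) = 720*(-18 - 24) = 720*(-42) = -30240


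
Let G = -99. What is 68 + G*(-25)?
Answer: 2543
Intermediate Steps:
68 + G*(-25) = 68 - 99*(-25) = 68 + 2475 = 2543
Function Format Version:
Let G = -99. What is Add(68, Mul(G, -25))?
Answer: 2543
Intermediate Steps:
Add(68, Mul(G, -25)) = Add(68, Mul(-99, -25)) = Add(68, 2475) = 2543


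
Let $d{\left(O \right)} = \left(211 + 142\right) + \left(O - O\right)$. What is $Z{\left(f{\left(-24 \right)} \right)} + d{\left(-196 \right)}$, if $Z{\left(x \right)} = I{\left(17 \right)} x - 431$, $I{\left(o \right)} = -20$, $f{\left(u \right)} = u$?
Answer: $402$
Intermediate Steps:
$Z{\left(x \right)} = -431 - 20 x$ ($Z{\left(x \right)} = - 20 x - 431 = -431 - 20 x$)
$d{\left(O \right)} = 353$ ($d{\left(O \right)} = 353 + 0 = 353$)
$Z{\left(f{\left(-24 \right)} \right)} + d{\left(-196 \right)} = \left(-431 - -480\right) + 353 = \left(-431 + 480\right) + 353 = 49 + 353 = 402$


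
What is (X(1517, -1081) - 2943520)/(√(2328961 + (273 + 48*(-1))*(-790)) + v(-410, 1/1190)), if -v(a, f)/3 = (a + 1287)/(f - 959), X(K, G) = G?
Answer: 1169006546617876890/311293001517530399 - 426102735023983809*√2151211/311293001517530399 ≈ -2003.9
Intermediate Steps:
v(a, f) = -3*(1287 + a)/(-959 + f) (v(a, f) = -3*(a + 1287)/(f - 959) = -3*(1287 + a)/(-959 + f))
(X(1517, -1081) - 2943520)/(√(2328961 + (273 + 48*(-1))*(-790)) + v(-410, 1/1190)) = (-1081 - 2943520)/(√(2328961 + (273 + 48*(-1))*(-790)) + 3*(-1287 - 1*(-410))/(-959 + 1/1190)) = -2944601/(√(2328961 + (273 - 48)*(-790)) + 3*(-1287 + 410)/(-959 + 1/1190)) = -2944601/(√(2328961 + 225*(-790)) + 3*(-877)/(-1141209/1190)) = -2944601/(√(2328961 - 177750) + 3*(-1190/1141209)*(-877)) = -2944601/(√2151211 + 1043630/380403) = -2944601/(1043630/380403 + √2151211)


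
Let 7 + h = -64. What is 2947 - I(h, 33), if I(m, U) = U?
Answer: 2914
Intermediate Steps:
h = -71 (h = -7 - 64 = -71)
2947 - I(h, 33) = 2947 - 1*33 = 2947 - 33 = 2914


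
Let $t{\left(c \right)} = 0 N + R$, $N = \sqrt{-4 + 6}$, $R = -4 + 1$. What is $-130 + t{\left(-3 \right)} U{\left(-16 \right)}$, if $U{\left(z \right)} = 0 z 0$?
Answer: $-130$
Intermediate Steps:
$R = -3$
$N = \sqrt{2} \approx 1.4142$
$U{\left(z \right)} = 0$ ($U{\left(z \right)} = 0 \cdot 0 = 0$)
$t{\left(c \right)} = -3$ ($t{\left(c \right)} = 0 \sqrt{2} - 3 = 0 - 3 = -3$)
$-130 + t{\left(-3 \right)} U{\left(-16 \right)} = -130 - 0 = -130 + 0 = -130$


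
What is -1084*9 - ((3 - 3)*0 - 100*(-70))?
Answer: -16756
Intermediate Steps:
-1084*9 - ((3 - 3)*0 - 100*(-70)) = -9756 - (0*0 + 7000) = -9756 - (0 + 7000) = -9756 - 1*7000 = -9756 - 7000 = -16756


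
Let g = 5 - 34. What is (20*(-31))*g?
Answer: 17980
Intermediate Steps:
g = -29
(20*(-31))*g = (20*(-31))*(-29) = -620*(-29) = 17980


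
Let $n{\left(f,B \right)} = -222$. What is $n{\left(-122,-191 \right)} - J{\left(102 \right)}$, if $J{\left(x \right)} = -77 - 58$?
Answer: $-87$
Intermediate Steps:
$J{\left(x \right)} = -135$
$n{\left(-122,-191 \right)} - J{\left(102 \right)} = -222 - -135 = -222 + 135 = -87$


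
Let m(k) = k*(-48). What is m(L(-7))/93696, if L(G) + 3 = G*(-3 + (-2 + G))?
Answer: -81/1952 ≈ -0.041496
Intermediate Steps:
L(G) = -3 + G*(-5 + G) (L(G) = -3 + G*(-3 + (-2 + G)) = -3 + G*(-5 + G))
m(k) = -48*k
m(L(-7))/93696 = -48*(-3 + (-7)**2 - 5*(-7))/93696 = -48*(-3 + 49 + 35)*(1/93696) = -48*81*(1/93696) = -3888*1/93696 = -81/1952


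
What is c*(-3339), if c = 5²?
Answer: -83475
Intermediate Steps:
c = 25
c*(-3339) = 25*(-3339) = -83475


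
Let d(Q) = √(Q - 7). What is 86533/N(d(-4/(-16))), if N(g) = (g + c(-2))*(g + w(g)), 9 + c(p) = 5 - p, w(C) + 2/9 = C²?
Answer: 3227334768/3085207 + 6037234344*I*√3/3085207 ≈ 1046.1 + 3389.3*I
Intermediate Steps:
w(C) = -2/9 + C²
d(Q) = √(-7 + Q)
c(p) = -4 - p (c(p) = -9 + (5 - p) = -4 - p)
N(g) = (-2 + g)*(-2/9 + g + g²) (N(g) = (g + (-4 - 1*(-2)))*(g + (-2/9 + g²)) = (g + (-4 + 2))*(-2/9 + g + g²) = (g - 2)*(-2/9 + g + g²) = (-2 + g)*(-2/9 + g + g²))
86533/N(d(-4/(-16))) = 86533/(4/9 + (√(-7 - 4/(-16)))³ - (√(-7 - 4/(-16)))² - 20*√(-7 - 4/(-16))/9) = 86533/(4/9 + (√(-7 - 4*(-1/16)))³ - (√(-7 - 4*(-1/16)))² - 20*√(-7 - 4*(-1/16))/9) = 86533/(4/9 + (√(-7 + ¼))³ - (√(-7 + ¼))² - 20*√(-7 + ¼)/9) = 86533/(4/9 + (√(-27/4))³ - (√(-27/4))² - 10*I*√3/3) = 86533/(4/9 + (3*I*√3/2)³ - (3*I*√3/2)² - 10*I*√3/3) = 86533/(4/9 - 81*I*√3/8 - 1*(-27/4) - 10*I*√3/3) = 86533/(4/9 - 81*I*√3/8 + 27/4 - 10*I*√3/3) = 86533/(259/36 - 323*I*√3/24)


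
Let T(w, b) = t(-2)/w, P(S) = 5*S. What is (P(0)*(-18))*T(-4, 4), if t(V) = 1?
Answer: 0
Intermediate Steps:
T(w, b) = 1/w
(P(0)*(-18))*T(-4, 4) = ((5*0)*(-18))/(-4) = (0*(-18))*(-1/4) = 0*(-1/4) = 0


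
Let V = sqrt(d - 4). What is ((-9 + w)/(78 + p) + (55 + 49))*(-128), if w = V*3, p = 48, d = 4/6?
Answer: -93120/7 - 64*I*sqrt(30)/63 ≈ -13303.0 - 5.5642*I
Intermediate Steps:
d = 2/3 (d = 4*(1/6) = 2/3 ≈ 0.66667)
V = I*sqrt(30)/3 (V = sqrt(2/3 - 4) = sqrt(-10/3) = I*sqrt(30)/3 ≈ 1.8257*I)
w = I*sqrt(30) (w = (I*sqrt(30)/3)*3 = I*sqrt(30) ≈ 5.4772*I)
((-9 + w)/(78 + p) + (55 + 49))*(-128) = ((-9 + I*sqrt(30))/(78 + 48) + (55 + 49))*(-128) = ((-9 + I*sqrt(30))/126 + 104)*(-128) = ((-9 + I*sqrt(30))*(1/126) + 104)*(-128) = ((-1/14 + I*sqrt(30)/126) + 104)*(-128) = (1455/14 + I*sqrt(30)/126)*(-128) = -93120/7 - 64*I*sqrt(30)/63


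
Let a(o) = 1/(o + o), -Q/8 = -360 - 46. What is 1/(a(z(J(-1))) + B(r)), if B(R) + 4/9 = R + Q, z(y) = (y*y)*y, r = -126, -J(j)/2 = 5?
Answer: 18000/56187991 ≈ 0.00032035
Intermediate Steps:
Q = 3248 (Q = -8*(-360 - 46) = -8*(-406) = 3248)
J(j) = -10 (J(j) = -2*5 = -10)
z(y) = y³ (z(y) = y²*y = y³)
a(o) = 1/(2*o)
B(R) = 29228/9 + R (B(R) = -4/9 + (R + 3248) = -4/9 + (3248 + R) = 29228/9 + R)
1/(a(z(J(-1))) + B(r)) = 1/(1/(2*((-10)³)) + (29228/9 - 126)) = 1/((½)/(-1000) + 28094/9) = 1/((½)*(-1/1000) + 28094/9) = 1/(-1/2000 + 28094/9) = 1/(56187991/18000) = 18000/56187991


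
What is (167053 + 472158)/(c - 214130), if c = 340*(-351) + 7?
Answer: -639211/333463 ≈ -1.9169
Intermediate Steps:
c = -119333 (c = -119340 + 7 = -119333)
(167053 + 472158)/(c - 214130) = (167053 + 472158)/(-119333 - 214130) = 639211/(-333463) = 639211*(-1/333463) = -639211/333463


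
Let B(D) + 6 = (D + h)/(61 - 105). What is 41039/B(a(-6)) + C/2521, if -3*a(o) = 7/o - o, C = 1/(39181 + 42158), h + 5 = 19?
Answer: -6664899818122697/1020151704525 ≈ -6533.2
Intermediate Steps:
h = 14 (h = -5 + 19 = 14)
C = 1/81339 ≈ 1.2294e-5
a(o) = -7/(3*o) + o/3 (a(o) = -(7/o - o)/3 = -(-o + 7/o)/3 = -7/(3*o) + o/3)
B(D) = -139/22 - D/44 (B(D) = -6 + (D + 14)/(61 - 105) = -6 + (14 + D)/(-44) = -6 + (14 + D)*(-1/44) = -6 + (-7/22 - D/44) = -139/22 - D/44)
41039/B(a(-6)) + C/2521 = 41039/(-139/22 - (-7 + (-6)²)/(132*(-6))) + (1/81339)/2521 = 41039/(-139/22 - (-1)*(-7 + 36)/(132*6)) + (1/81339)*(1/2521) = 41039/(-139/22 - (-1)*29/(132*6)) + 1/205055619 = 41039/(-139/22 - 1/44*(-29/18)) + 1/205055619 = 41039/(-139/22 + 29/792) + 1/205055619 = 41039/(-4975/792) + 1/205055619 = 41039*(-792/4975) + 1/205055619 = -32502888/4975 + 1/205055619 = -6664899818122697/1020151704525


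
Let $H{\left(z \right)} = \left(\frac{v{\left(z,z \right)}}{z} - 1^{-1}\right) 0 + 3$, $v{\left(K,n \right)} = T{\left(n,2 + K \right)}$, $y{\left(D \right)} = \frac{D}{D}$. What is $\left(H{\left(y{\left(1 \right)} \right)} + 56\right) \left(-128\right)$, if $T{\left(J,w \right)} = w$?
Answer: $-7552$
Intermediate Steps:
$y{\left(D \right)} = 1$
$v{\left(K,n \right)} = 2 + K$
$H{\left(z \right)} = 3$ ($H{\left(z \right)} = \left(\frac{2 + z}{z} - 1^{-1}\right) 0 + 3 = \left(\frac{2 + z}{z} - 1\right) 0 + 3 = \left(-1 + \frac{2 + z}{z}\right) 0 + 3 = 0 + 3 = 3$)
$\left(H{\left(y{\left(1 \right)} \right)} + 56\right) \left(-128\right) = \left(3 + 56\right) \left(-128\right) = 59 \left(-128\right) = -7552$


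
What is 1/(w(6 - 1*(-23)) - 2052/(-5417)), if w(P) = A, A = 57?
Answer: 5417/310821 ≈ 0.017428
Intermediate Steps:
w(P) = 57
1/(w(6 - 1*(-23)) - 2052/(-5417)) = 1/(57 - 2052/(-5417)) = 1/(57 - 2052*(-1/5417)) = 1/(57 + 2052/5417) = 1/(310821/5417) = 5417/310821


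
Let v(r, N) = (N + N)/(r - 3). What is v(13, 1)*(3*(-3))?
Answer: -9/5 ≈ -1.8000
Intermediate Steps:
v(r, N) = 2*N/(-3 + r) (v(r, N) = (2*N)/(-3 + r) = 2*N/(-3 + r))
v(13, 1)*(3*(-3)) = (2*1/(-3 + 13))*(3*(-3)) = (2*1/10)*(-9) = (2*1*(⅒))*(-9) = (⅕)*(-9) = -9/5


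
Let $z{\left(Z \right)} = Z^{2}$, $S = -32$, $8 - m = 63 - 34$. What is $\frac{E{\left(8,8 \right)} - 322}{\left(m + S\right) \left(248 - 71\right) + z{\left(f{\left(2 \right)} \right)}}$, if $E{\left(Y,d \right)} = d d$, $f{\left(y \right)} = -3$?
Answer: $\frac{43}{1562} \approx 0.027529$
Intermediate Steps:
$m = -21$ ($m = 8 - \left(63 - 34\right) = 8 - 29 = -21$)
$E{\left(Y,d \right)} = d^{2}$
$\frac{E{\left(8,8 \right)} - 322}{\left(m + S\right) \left(248 - 71\right) + z{\left(f{\left(2 \right)} \right)}} = \frac{8^{2} - 322}{\left(-21 - 32\right) \left(248 - 71\right) + \left(-3\right)^{2}} = \frac{64 - 322}{\left(-53\right) 177 + 9} = - \frac{258}{-9381 + 9} = - \frac{258}{-9372} = \left(-258\right) \left(- \frac{1}{9372}\right) = \frac{43}{1562}$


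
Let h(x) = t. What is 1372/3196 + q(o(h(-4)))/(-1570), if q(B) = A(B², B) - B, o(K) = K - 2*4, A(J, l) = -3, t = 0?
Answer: 106903/250886 ≈ 0.42610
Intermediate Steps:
h(x) = 0
o(K) = -8 + K (o(K) = K - 8 = -8 + K)
q(B) = -3 - B
1372/3196 + q(o(h(-4)))/(-1570) = 1372/3196 + (-3 - (-8 + 0))/(-1570) = 1372*(1/3196) + (-3 - 1*(-8))*(-1/1570) = 343/799 + (-3 + 8)*(-1/1570) = 343/799 + 5*(-1/1570) = 343/799 - 1/314 = 106903/250886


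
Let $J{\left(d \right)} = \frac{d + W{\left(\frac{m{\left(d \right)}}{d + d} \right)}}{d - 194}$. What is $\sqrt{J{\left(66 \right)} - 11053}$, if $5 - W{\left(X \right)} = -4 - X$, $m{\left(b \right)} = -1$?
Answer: $\frac{i \sqrt{12326251542}}{1056} \approx 105.14 i$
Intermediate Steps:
$W{\left(X \right)} = 9 + X$ ($W{\left(X \right)} = 5 - \left(-4 - X\right) = 5 + \left(4 + X\right) = 9 + X$)
$J{\left(d \right)} = \frac{9 + d - \frac{1}{2 d}}{-194 + d}$ ($J{\left(d \right)} = \frac{d + \left(9 + \frac{1}{d + d} \left(-1\right)\right)}{d - 194} = \frac{d + \left(9 + \frac{1}{2 d} \left(-1\right)\right)}{-194 + d} = \frac{d + \left(9 - \frac{1}{2 d}\right)}{-194 + d} = \frac{9 + d - \frac{1}{2 d}}{-194 + d}$)
$\sqrt{J{\left(66 \right)} - 11053} = \sqrt{\frac{- \frac{1}{2} + 66^{2} + 9 \cdot 66}{66 \left(-194 + 66\right)} - 11053} = \sqrt{\frac{- \frac{1}{2} + 4356 + 594}{66 \left(-128\right)} - 11053} = \sqrt{\frac{1}{66} \left(- \frac{1}{128}\right) \frac{9899}{2} - 11053} = \sqrt{- \frac{9899}{16896} - 11053} = \sqrt{- \frac{186761387}{16896}} = \frac{i \sqrt{12326251542}}{1056}$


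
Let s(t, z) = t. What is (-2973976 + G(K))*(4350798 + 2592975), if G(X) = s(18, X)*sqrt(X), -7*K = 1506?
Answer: -20650614251448 + 124987914*I*sqrt(10542)/7 ≈ -2.0651e+13 + 1.8333e+9*I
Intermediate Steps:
K = -1506/7 (K = -1/7*1506 = -1506/7 ≈ -215.14)
G(X) = 18*sqrt(X)
(-2973976 + G(K))*(4350798 + 2592975) = (-2973976 + 18*sqrt(-1506/7))*(4350798 + 2592975) = (-2973976 + 18*(I*sqrt(10542)/7))*6943773 = (-2973976 + 18*I*sqrt(10542)/7)*6943773 = -20650614251448 + 124987914*I*sqrt(10542)/7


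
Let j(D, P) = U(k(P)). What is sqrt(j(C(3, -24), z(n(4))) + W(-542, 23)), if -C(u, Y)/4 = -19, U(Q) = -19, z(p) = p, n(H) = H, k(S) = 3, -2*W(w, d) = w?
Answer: 6*sqrt(7) ≈ 15.875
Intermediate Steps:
W(w, d) = -w/2
C(u, Y) = 76 (C(u, Y) = -4*(-19) = 76)
j(D, P) = -19
sqrt(j(C(3, -24), z(n(4))) + W(-542, 23)) = sqrt(-19 - 1/2*(-542)) = sqrt(-19 + 271) = sqrt(252) = 6*sqrt(7)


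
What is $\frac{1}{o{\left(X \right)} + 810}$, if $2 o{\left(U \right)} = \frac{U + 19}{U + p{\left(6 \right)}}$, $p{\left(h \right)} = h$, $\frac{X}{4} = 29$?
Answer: $\frac{244}{197775} \approx 0.0012337$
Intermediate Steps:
$X = 116$ ($X = 4 \cdot 29 = 116$)
$o{\left(U \right)} = \frac{19 + U}{2 \left(6 + U\right)}$ ($o{\left(U \right)} = \frac{\left(U + 19\right) \frac{1}{U + 6}}{2} = \frac{\left(19 + U\right) \frac{1}{6 + U}}{2} = \frac{\frac{1}{6 + U} \left(19 + U\right)}{2} = \frac{19 + U}{2 \left(6 + U\right)}$)
$\frac{1}{o{\left(X \right)} + 810} = \frac{1}{\frac{19 + 116}{2 \left(6 + 116\right)} + 810} = \frac{1}{\frac{1}{2} \cdot \frac{1}{122} \cdot 135 + 810} = \frac{1}{\frac{135}{244} + 810} = \frac{1}{\frac{197775}{244}} = \frac{244}{197775}$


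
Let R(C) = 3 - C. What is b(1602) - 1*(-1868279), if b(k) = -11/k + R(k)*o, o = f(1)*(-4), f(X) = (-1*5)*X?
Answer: 2941750987/1602 ≈ 1.8363e+6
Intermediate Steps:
f(X) = -5*X
o = 20 (o = -5*1*(-4) = -5*(-4) = 20)
b(k) = 60 - 20*k - 11/k (b(k) = -11/k + (3 - k)*20 = -11/k + (60 - 20*k) = 60 - 20*k - 11/k)
b(1602) - 1*(-1868279) = (60 - 20*1602 - 11/1602) - 1*(-1868279) = (60 - 32040 - 11*1/1602) + 1868279 = (60 - 32040 - 11/1602) + 1868279 = -51231971/1602 + 1868279 = 2941750987/1602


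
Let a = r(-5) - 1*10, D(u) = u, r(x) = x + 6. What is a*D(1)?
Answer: -9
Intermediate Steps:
r(x) = 6 + x
a = -9 (a = (6 - 5) - 1*10 = 1 - 10 = -9)
a*D(1) = -9*1 = -9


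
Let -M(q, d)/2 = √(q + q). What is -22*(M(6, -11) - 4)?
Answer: 88 + 88*√3 ≈ 240.42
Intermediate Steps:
M(q, d) = -2*√2*√q (M(q, d) = -2*√(q + q) = -2*√2*√q)
-22*(M(6, -11) - 4) = -22*(-2*√2*√6 - 4) = -22*(-4*√3 - 4) = -22*(-4 - 4*√3) = 88 + 88*√3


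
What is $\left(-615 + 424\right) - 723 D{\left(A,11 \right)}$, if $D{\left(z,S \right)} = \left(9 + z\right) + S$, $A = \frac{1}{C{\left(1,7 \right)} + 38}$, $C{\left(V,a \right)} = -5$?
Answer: $- \frac{161402}{11} \approx -14673.0$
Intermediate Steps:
$A = \frac{1}{33}$ ($A = \frac{1}{-5 + 38} = \frac{1}{33} \approx 0.030303$)
$D{\left(z,S \right)} = 9 + S + z$
$\left(-615 + 424\right) - 723 D{\left(A,11 \right)} = \left(-615 + 424\right) - 723 \left(9 + 11 + \frac{1}{33}\right) = -191 - \frac{159301}{11} = - \frac{161402}{11}$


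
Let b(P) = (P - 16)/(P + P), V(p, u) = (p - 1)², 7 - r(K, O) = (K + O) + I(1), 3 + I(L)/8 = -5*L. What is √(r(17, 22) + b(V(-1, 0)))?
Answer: √122/2 ≈ 5.5227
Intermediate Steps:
I(L) = -24 - 40*L (I(L) = -24 + 8*(-5*L) = -24 - 40*L)
r(K, O) = 71 - K - O (r(K, O) = 7 - ((K + O) + (-24 - 40*1)) = 7 - ((K + O) + (-24 - 40)) = 7 - ((K + O) - 64) = 7 - (-64 + K + O) = 7 + (64 - K - O) = 71 - K - O)
V(p, u) = (-1 + p)²
b(P) = (-16 + P)/(2*P) (b(P) = (-16 + P)/((2*P)) = (-16 + P)*(1/(2*P)) = (-16 + P)/(2*P))
√(r(17, 22) + b(V(-1, 0))) = √((71 - 1*17 - 1*22) + (-16 + (-1 - 1)²)/(2*((-1 - 1)²))) = √((71 - 17 - 22) + (-16 + (-2)²)/(2*((-2)²))) = √(32 + (½)*(-16 + 4)/4) = √(32 + (½)*(¼)*(-12)) = √(32 - 3/2) = √(61/2) = √122/2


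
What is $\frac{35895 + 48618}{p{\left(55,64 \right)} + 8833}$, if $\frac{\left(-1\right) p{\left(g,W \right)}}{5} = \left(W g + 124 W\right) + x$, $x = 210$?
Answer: $- \frac{28171}{16499} \approx -1.7074$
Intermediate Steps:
$p{\left(g,W \right)} = -1050 - 620 W - 5 W g$ ($p{\left(g,W \right)} = - 5 \left(\left(W g + 124 W\right) + 210\right) = - 5 \left(\left(124 W + W g\right) + 210\right) = - 5 \left(210 + 124 W + W g\right) = -1050 - 620 W - 5 W g$)
$\frac{35895 + 48618}{p{\left(55,64 \right)} + 8833} = \frac{35895 + 48618}{\left(-1050 - 39680 - 320 \cdot 55\right) + 8833} = \frac{84513}{\left(-1050 - 39680 - 17600\right) + 8833} = \frac{84513}{-58330 + 8833} = \frac{84513}{-49497} = 84513 \left(- \frac{1}{49497}\right) = - \frac{28171}{16499}$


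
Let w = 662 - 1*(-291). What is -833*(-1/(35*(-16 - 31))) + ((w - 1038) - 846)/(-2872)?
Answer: -122983/674920 ≈ -0.18222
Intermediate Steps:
w = 953 (w = 662 + 291 = 953)
-833*(-1/(35*(-16 - 31))) + ((w - 1038) - 846)/(-2872) = -833*(-1/(35*(-16 - 31))) + ((953 - 1038) - 846)/(-2872) = -833/((-47*(-35))) + (-85 - 846)*(-1/2872) = -833/1645 - 931*(-1/2872) = -833*1/1645 + 931/2872 = -119/235 + 931/2872 = -122983/674920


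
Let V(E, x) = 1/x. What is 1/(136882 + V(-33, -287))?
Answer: 287/39285133 ≈ 7.3056e-6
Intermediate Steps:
1/(136882 + V(-33, -287)) = 1/(136882 + 1/(-287)) = 1/(136882 - 1/287) = 1/(39285133/287) = (287/39285133)*1 = 287/39285133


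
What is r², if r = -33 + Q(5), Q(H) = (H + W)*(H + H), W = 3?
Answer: 2209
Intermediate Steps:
Q(H) = 2*H*(3 + H) (Q(H) = (H + 3)*(H + H) = (3 + H)*(2*H) = 2*H*(3 + H))
r = 47 (r = -33 + 2*5*(3 + 5) = -33 + 2*5*8 = -33 + 80 = 47)
r² = 47² = 2209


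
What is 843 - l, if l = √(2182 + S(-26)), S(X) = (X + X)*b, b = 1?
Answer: 843 - √2130 ≈ 796.85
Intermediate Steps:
S(X) = 2*X (S(X) = (X + X)*1 = (2*X)*1 = 2*X)
l = √2130 (l = √(2182 + 2*(-26)) = √(2182 - 52) = √2130 ≈ 46.152)
843 - l = 843 - √2130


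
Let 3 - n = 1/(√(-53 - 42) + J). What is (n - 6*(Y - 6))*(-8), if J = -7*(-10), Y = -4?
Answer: 8*(-63*√95 + 4409*I)/(√95 - 70*I) ≈ -503.89 - 0.01561*I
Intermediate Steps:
J = 70
n = 3 - 1/(70 + I*√95) (n = 3 - 1/(√(-53 - 42) + 70) = 3 - 1/(√(-95) + 70) = 3 - 1/(I*√95 + 70) = 3 - 1/(70 + I*√95) ≈ 2.986 + 0.0019513*I)
(n - 6*(Y - 6))*(-8) = ((2983/999 + I*√95/4995) - 6*(-4 - 6))*(-8) = ((2983/999 + I*√95/4995) - 6*(-10))*(-8) = ((2983/999 + I*√95/4995) + 60)*(-8) = (62923/999 + I*√95/4995)*(-8) = -503384/999 - 8*I*√95/4995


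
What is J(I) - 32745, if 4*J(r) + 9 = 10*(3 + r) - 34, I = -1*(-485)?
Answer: -126143/4 ≈ -31536.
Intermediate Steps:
I = 485
J(r) = -13/4 + 5*r/2 (J(r) = -9/4 + (10*(3 + r) - 34)/4 = -9/4 + ((30 + 10*r) - 34)/4 = -9/4 + (-4 + 10*r)/4 = -9/4 + (-1 + 5*r/2) = -13/4 + 5*r/2)
J(I) - 32745 = (-13/4 + (5/2)*485) - 32745 = (-13/4 + 2425/2) - 32745 = 4837/4 - 32745 = -126143/4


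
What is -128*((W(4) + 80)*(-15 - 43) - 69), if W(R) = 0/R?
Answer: 602752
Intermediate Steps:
W(R) = 0
-128*((W(4) + 80)*(-15 - 43) - 69) = -128*((0 + 80)*(-15 - 43) - 69) = -128*(80*(-58) - 69) = -128*(-4640 - 69) = -128*(-4709) = 602752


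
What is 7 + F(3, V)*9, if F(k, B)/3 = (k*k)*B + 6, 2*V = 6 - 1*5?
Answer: 581/2 ≈ 290.50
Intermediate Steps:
V = ½ (V = (6 - 1*5)/2 = (6 - 5)/2 = (½)*1 = ½ ≈ 0.50000)
F(k, B) = 18 + 3*B*k² (F(k, B) = 3*((k*k)*B + 6) = 3*(k²*B + 6) = 3*(B*k² + 6) = 3*(6 + B*k²) = 18 + 3*B*k²)
7 + F(3, V)*9 = 7 + (18 + 3*(½)*3²)*9 = 7 + (18 + 3*(½)*9)*9 = 7 + (18 + 27/2)*9 = 7 + (63/2)*9 = 7 + 567/2 = 581/2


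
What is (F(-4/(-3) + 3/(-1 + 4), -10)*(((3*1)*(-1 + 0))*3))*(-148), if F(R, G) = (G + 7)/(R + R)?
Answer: -5994/7 ≈ -856.29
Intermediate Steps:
F(R, G) = (7 + G)/(2*R) (F(R, G) = (7 + G)/((2*R)) = (7 + G)*(1/(2*R)) = (7 + G)/(2*R))
(F(-4/(-3) + 3/(-1 + 4), -10)*(((3*1)*(-1 + 0))*3))*(-148) = (((7 - 10)/(2*(-4/(-3) + 3/(-1 + 4))))*(((3*1)*(-1 + 0))*3))*(-148) = (((1/2)*(-3)/(-4*(-1/3) + 3/3))*((3*(-1))*3))*(-148) = (((1/2)*(-3)/(4/3 + 3*(1/3)))*(-3*3))*(-148) = (((1/2)*(-3)/(4/3 + 1))*(-9))*(-148) = (((1/2)*(-3)/(7/3))*(-9))*(-148) = (((1/2)*(3/7)*(-3))*(-9))*(-148) = -9/14*(-9)*(-148) = (81/14)*(-148) = -5994/7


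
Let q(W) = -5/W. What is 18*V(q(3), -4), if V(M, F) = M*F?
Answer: 120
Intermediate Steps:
V(M, F) = F*M
18*V(q(3), -4) = 18*(-(-20)/3) = 18*(-4*(-5/3)) = 18*(20/3) = 120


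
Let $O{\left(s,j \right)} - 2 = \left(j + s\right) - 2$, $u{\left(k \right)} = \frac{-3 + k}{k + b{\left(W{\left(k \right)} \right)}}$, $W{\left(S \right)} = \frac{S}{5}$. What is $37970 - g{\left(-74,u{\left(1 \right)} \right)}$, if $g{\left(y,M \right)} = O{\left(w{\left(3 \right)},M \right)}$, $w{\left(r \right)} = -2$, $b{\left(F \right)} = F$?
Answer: $\frac{113921}{3} \approx 37974.0$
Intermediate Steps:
$W{\left(S \right)} = \frac{S}{5}$ ($W{\left(S \right)} = S \frac{1}{5} = \frac{S}{5}$)
$u{\left(k \right)} = \frac{5 \left(-3 + k\right)}{6 k}$ ($u{\left(k \right)} = \frac{-3 + k}{k + \frac{k}{5}} = \frac{-3 + k}{\frac{6}{5} k} = \left(-3 + k\right) \frac{5}{6 k} = \frac{5 \left(-3 + k\right)}{6 k}$)
$O{\left(s,j \right)} = j + s$ ($O{\left(s,j \right)} = 2 - \left(2 - j - s\right) = 2 + \left(-2 + j + s\right) = j + s$)
$g{\left(y,M \right)} = -2 + M$ ($g{\left(y,M \right)} = M - 2 = -2 + M$)
$37970 - g{\left(-74,u{\left(1 \right)} \right)} = 37970 - \left(-2 + \frac{5 \left(-3 + 1\right)}{6 \cdot 1}\right) = 37970 - \left(-2 + \frac{5}{6} \cdot 1 \left(-2\right)\right) = 37970 - \left(-2 - \frac{5}{3}\right) = 37970 - - \frac{11}{3} = 37970 + \frac{11}{3} = \frac{113921}{3}$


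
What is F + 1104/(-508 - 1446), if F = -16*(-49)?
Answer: 765416/977 ≈ 783.43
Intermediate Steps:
F = 784
F + 1104/(-508 - 1446) = 784 + 1104/(-508 - 1446) = 784 + 1104/(-1954) = 784 + 1104*(-1/1954) = 784 - 552/977 = 765416/977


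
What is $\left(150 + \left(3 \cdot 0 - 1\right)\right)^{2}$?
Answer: $22201$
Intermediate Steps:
$\left(150 + \left(3 \cdot 0 - 1\right)\right)^{2} = \left(150 + \left(0 - 1\right)\right)^{2} = \left(150 - 1\right)^{2} = 149^{2} = 22201$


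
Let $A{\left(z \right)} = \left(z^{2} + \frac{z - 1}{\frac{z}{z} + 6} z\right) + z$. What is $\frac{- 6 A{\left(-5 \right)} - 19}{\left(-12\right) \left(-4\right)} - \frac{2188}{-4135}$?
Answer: $- \frac{4032487}{1389360} \approx -2.9024$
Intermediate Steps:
$A{\left(z \right)} = z + z^{2} + z \left(- \frac{1}{7} + \frac{z}{7}\right)$ ($A{\left(z \right)} = \left(z^{2} + \frac{-1 + z}{1 + 6} z\right) + z = \left(z^{2} + \frac{-1 + z}{7} z\right) + z = \left(z^{2} + \left(-1 + z\right) \frac{1}{7} z\right) + z = \left(z^{2} + \left(- \frac{1}{7} + \frac{z}{7}\right) z\right) + z = \left(z^{2} + z \left(- \frac{1}{7} + \frac{z}{7}\right)\right) + z = z + z^{2} + z \left(- \frac{1}{7} + \frac{z}{7}\right)$)
$\frac{- 6 A{\left(-5 \right)} - 19}{\left(-12\right) \left(-4\right)} - \frac{2188}{-4135} = \frac{- 6 \cdot \frac{2}{7} \left(-5\right) \left(3 + 4 \left(-5\right)\right) - 19}{\left(-12\right) \left(-4\right)} - \frac{2188}{-4135} = \frac{- 6 \cdot \frac{2}{7} \left(-5\right) \left(3 - 20\right) - 19}{48} - - \frac{2188}{4135} = \left(- 6 \cdot \frac{2}{7} \left(-5\right) \left(-17\right) - 19\right) \frac{1}{48} + \frac{2188}{4135} = \left(\left(-6\right) \frac{170}{7} - 19\right) \frac{1}{48} + \frac{2188}{4135} = \left(- \frac{1020}{7} - 19\right) \frac{1}{48} + \frac{2188}{4135} = \left(- \frac{1153}{7}\right) \frac{1}{48} + \frac{2188}{4135} = - \frac{1153}{336} + \frac{2188}{4135} = - \frac{4032487}{1389360}$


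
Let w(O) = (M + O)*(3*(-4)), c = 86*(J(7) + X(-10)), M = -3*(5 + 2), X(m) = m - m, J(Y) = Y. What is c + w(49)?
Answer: 266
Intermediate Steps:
X(m) = 0
M = -21 (M = -3*7 = -21)
c = 602 (c = 86*(7 + 0) = 86*7 = 602)
w(O) = 252 - 12*O (w(O) = (-21 + O)*(3*(-4)) = (-21 + O)*(-12) = 252 - 12*O)
c + w(49) = 602 + (252 - 12*49) = 602 + (252 - 588) = 602 - 336 = 266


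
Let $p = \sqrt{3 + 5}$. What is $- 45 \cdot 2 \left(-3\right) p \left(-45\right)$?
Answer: $- 24300 \sqrt{2} \approx -34365.0$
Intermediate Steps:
$p = 2 \sqrt{2}$ ($p = \sqrt{8} = 2 \sqrt{2} \approx 2.8284$)
$- 45 \cdot 2 \left(-3\right) p \left(-45\right) = - 45 \cdot 2 \left(-3\right) 2 \sqrt{2} \left(-45\right) = - 45 \left(- 6 \cdot 2 \sqrt{2}\right) \left(-45\right) = - 45 \left(- 12 \sqrt{2}\right) \left(-45\right) = 540 \sqrt{2} \left(-45\right) = - 24300 \sqrt{2}$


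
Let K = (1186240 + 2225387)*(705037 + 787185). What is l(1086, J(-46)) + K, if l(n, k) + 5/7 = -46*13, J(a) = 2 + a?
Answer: 35636334052167/7 ≈ 5.0909e+12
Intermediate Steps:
K = 5090904865194 (K = 3411627*1492222 = 5090904865194)
l(n, k) = -4191/7 (l(n, k) = -5/7 - 46*13 = -5/7 - 598 = -4191/7)
l(1086, J(-46)) + K = -4191/7 + 5090904865194 = 35636334052167/7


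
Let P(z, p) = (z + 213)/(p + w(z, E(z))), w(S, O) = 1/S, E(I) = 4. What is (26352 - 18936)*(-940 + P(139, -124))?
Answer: -13389858272/1915 ≈ -6.9921e+6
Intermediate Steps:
P(z, p) = (213 + z)/(p + 1/z) (P(z, p) = (z + 213)/(p + 1/z) = (213 + z)/(p + 1/z))
(26352 - 18936)*(-940 + P(139, -124)) = (26352 - 18936)*(-940 + 139*(213 + 139)/(1 - 124*139)) = 7416*(-940 + 139*352/(1 - 17236)) = 7416*(-940 + 139*352/(-17235)) = 7416*(-940 + 139*(-1/17235)*352) = 7416*(-940 - 48928/17235) = 7416*(-16249828/17235) = -13389858272/1915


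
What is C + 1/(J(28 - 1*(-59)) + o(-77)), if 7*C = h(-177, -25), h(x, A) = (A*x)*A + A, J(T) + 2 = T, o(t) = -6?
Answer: -8741343/553 ≈ -15807.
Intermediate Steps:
J(T) = -2 + T
h(x, A) = A + x*A**2 (h(x, A) = x*A**2 + A = A + x*A**2)
C = -110650/7 (C = (-25*(1 - 25*(-177)))/7 = (-25*(1 + 4425))/7 = (-25*4426)/7 = (1/7)*(-110650) = -110650/7 ≈ -15807.)
C + 1/(J(28 - 1*(-59)) + o(-77)) = -110650/7 + 1/((-2 + (28 - 1*(-59))) - 6) = -110650/7 + 1/((-2 + (28 + 59)) - 6) = -110650/7 + 1/((-2 + 87) - 6) = -110650/7 + 1/(85 - 6) = -110650/7 + 1/79 = -8741343/553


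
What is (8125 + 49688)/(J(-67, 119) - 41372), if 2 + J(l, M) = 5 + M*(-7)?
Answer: -57813/42202 ≈ -1.3699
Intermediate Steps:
J(l, M) = 3 - 7*M (J(l, M) = -2 + (5 + M*(-7)) = -2 + (5 - 7*M) = 3 - 7*M)
(8125 + 49688)/(J(-67, 119) - 41372) = (8125 + 49688)/((3 - 7*119) - 41372) = 57813/((3 - 833) - 41372) = 57813/(-830 - 41372) = 57813/(-42202) = 57813*(-1/42202) = -57813/42202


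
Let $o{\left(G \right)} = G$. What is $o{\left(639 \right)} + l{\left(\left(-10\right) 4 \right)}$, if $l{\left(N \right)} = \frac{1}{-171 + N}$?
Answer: $\frac{134828}{211} \approx 639.0$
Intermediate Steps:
$o{\left(639 \right)} + l{\left(\left(-10\right) 4 \right)} = 639 + \frac{1}{-171 - 40} = 639 + \frac{1}{-211} = 639 - \frac{1}{211} = \frac{134828}{211}$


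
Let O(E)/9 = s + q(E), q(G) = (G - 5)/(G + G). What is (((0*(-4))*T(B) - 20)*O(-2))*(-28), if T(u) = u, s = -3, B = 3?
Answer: -6300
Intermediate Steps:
q(G) = (-5 + G)/(2*G) (q(G) = (-5 + G)/((2*G)) = (-5 + G)*(1/(2*G)) = (-5 + G)/(2*G))
O(E) = -27 + 9*(-5 + E)/(2*E) (O(E) = 9*(-3 + (-5 + E)/(2*E)) = -27 + 9*(-5 + E)/(2*E))
(((0*(-4))*T(B) - 20)*O(-2))*(-28) = (((0*(-4))*3 - 20)*((45/2)*(-1 - 1*(-2))/(-2)))*(-28) = ((0*3 - 20)*((45/2)*(-½)*(-1 + 2)))*(-28) = ((0 - 20)*((45/2)*(-½)*1))*(-28) = -20*(-45/4)*(-28) = 225*(-28) = -6300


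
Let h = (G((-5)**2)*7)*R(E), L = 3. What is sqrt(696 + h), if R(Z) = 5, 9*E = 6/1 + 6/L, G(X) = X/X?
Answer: sqrt(731) ≈ 27.037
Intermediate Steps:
G(X) = 1
E = 8/9 (E = (6/1 + 6/3)/9 = (6*1 + 6*(1/3))/9 = (6 + 2)/9 = (1/9)*8 = 8/9 ≈ 0.88889)
h = 35 (h = (1*7)*5 = 7*5 = 35)
sqrt(696 + h) = sqrt(696 + 35) = sqrt(731)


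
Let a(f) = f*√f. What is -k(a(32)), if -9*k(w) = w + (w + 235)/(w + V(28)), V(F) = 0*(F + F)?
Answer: ⅑ + 3667*√2/256 ≈ 20.369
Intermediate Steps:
V(F) = 0 (V(F) = 0*(2*F) = 0)
a(f) = f^(3/2)
k(w) = -w/9 - (235 + w)/(9*w) (k(w) = -(w + (w + 235)/(w + 0))/9 = -(w + (235 + w)/w)/9 = -w/9 - (235 + w)/(9*w))
-k(a(32)) = -(-235 - 32^(3/2) - (32^(3/2))²)/(9*(32^(3/2))) = -(-235 - 128*√2 - (128*√2)²)/(9*(128*√2)) = -√2/256*(-235 - 128*√2 - 1*32768)/9 = -√2/256*(-235 - 128*√2 - 32768)/9 = -√2/256*(-33003 - 128*√2)/9 = -√2*(-33003 - 128*√2)/2304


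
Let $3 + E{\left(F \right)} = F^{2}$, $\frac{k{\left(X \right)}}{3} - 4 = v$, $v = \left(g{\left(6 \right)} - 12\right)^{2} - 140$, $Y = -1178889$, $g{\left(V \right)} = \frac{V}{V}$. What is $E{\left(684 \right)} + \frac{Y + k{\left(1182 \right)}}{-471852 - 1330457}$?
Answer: $\frac{843216851511}{1802309} \approx 4.6785 \cdot 10^{5}$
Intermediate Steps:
$g{\left(V \right)} = 1$
$v = -19$ ($v = \left(1 - 12\right)^{2} - 140 = \left(-11\right)^{2} - 140 = 121 - 140 = -19$)
$k{\left(X \right)} = -45$ ($k{\left(X \right)} = 12 + 3 \left(-19\right) = 12 - 57 = -45$)
$E{\left(F \right)} = -3 + F^{2}$
$E{\left(684 \right)} + \frac{Y + k{\left(1182 \right)}}{-471852 - 1330457} = \left(-3 + 684^{2}\right) + \frac{-1178889 - 45}{-471852 - 1330457} = \left(-3 + 467856\right) - \frac{1178934}{-1802309} = 467853 - - \frac{1178934}{1802309} = 467853 + \frac{1178934}{1802309} = \frac{843216851511}{1802309}$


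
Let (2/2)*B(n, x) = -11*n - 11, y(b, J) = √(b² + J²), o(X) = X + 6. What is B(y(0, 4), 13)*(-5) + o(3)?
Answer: 284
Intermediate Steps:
o(X) = 6 + X
y(b, J) = √(J² + b²)
B(n, x) = -11 - 11*n (B(n, x) = -11*n - 11 = -11 - 11*n)
B(y(0, 4), 13)*(-5) + o(3) = (-11 - 11*√(4² + 0²))*(-5) + (6 + 3) = (-11 - 11*√(16 + 0))*(-5) + 9 = (-11 - 11*√16)*(-5) + 9 = (-11 - 11*4)*(-5) + 9 = (-11 - 44)*(-5) + 9 = -55*(-5) + 9 = 275 + 9 = 284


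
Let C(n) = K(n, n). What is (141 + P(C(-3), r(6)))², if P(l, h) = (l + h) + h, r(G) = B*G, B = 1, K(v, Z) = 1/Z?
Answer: 209764/9 ≈ 23307.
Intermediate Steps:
r(G) = G (r(G) = 1*G = G)
C(n) = 1/n
P(l, h) = l + 2*h (P(l, h) = (h + l) + h = l + 2*h)
(141 + P(C(-3), r(6)))² = (141 + (1/(-3) + 2*6))² = (141 + (-⅓ + 12))² = (141 + 35/3)² = (458/3)² = 209764/9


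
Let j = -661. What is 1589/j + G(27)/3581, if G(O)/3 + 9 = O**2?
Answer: -4262449/2367041 ≈ -1.8008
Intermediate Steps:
G(O) = -27 + 3*O**2
1589/j + G(27)/3581 = 1589/(-661) + (-27 + 3*27**2)/3581 = 1589*(-1/661) + (-27 + 3*729)*(1/3581) = -1589/661 + (-27 + 2187)*(1/3581) = -1589/661 + 2160*(1/3581) = -1589/661 + 2160/3581 = -4262449/2367041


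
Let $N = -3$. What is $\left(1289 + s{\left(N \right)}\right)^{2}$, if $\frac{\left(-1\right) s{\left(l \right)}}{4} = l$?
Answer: $1692601$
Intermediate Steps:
$s{\left(l \right)} = - 4 l$
$\left(1289 + s{\left(N \right)}\right)^{2} = \left(1289 - -12\right)^{2} = \left(1289 + 12\right)^{2} = 1301^{2} = 1692601$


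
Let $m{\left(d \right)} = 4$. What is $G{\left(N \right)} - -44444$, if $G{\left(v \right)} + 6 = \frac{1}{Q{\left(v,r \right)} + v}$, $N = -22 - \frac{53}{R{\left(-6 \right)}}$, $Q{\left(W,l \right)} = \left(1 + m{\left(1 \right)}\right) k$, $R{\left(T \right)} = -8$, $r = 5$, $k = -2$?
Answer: $\frac{9020906}{203} \approx 44438.0$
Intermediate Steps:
$Q{\left(W,l \right)} = -10$ ($Q{\left(W,l \right)} = \left(1 + 4\right) \left(-2\right) = 5 \left(-2\right) = -10$)
$N = - \frac{123}{8}$ ($N = -22 - \frac{53}{-8} = -22 - 53 \left(- \frac{1}{8}\right) = -22 - - \frac{53}{8} = -22 + \frac{53}{8} = - \frac{123}{8} \approx -15.375$)
$G{\left(v \right)} = -6 + \frac{1}{-10 + v}$
$G{\left(N \right)} - -44444 = \frac{61 - - \frac{369}{4}}{-10 - \frac{123}{8}} - -44444 = \frac{61 + \frac{369}{4}}{- \frac{203}{8}} + 44444 = \left(- \frac{8}{203}\right) \frac{613}{4} + 44444 = - \frac{1226}{203} + 44444 = \frac{9020906}{203}$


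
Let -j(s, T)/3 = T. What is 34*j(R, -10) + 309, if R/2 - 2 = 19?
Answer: 1329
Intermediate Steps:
R = 42 (R = 4 + 2*19 = 4 + 38 = 42)
j(s, T) = -3*T
34*j(R, -10) + 309 = 34*(-3*(-10)) + 309 = 34*30 + 309 = 1020 + 309 = 1329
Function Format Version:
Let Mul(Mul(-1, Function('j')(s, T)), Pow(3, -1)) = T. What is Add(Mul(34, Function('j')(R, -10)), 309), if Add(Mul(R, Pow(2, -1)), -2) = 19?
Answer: 1329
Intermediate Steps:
R = 42 (R = Add(4, Mul(2, 19)) = Add(4, 38) = 42)
Function('j')(s, T) = Mul(-3, T)
Add(Mul(34, Function('j')(R, -10)), 309) = Add(Mul(34, Mul(-3, -10)), 309) = Add(Mul(34, 30), 309) = Add(1020, 309) = 1329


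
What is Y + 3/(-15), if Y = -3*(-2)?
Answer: 29/5 ≈ 5.8000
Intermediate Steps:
Y = 6
Y + 3/(-15) = 6 + 3/(-15) = 6 - 1/15*3 = 6 - ⅕ = 29/5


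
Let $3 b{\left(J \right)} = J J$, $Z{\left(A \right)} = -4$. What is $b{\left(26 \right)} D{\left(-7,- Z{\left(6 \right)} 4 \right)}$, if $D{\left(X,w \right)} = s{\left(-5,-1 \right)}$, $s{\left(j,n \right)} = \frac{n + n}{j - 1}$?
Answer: $\frac{676}{9} \approx 75.111$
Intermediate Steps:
$s{\left(j,n \right)} = \frac{2 n}{-1 + j}$
$D{\left(X,w \right)} = \frac{1}{3}$ ($D{\left(X,w \right)} = 2 \left(-1\right) \frac{1}{-1 - 5} = 2 \left(-1\right) \frac{1}{-6} = 2 \left(-1\right) \left(- \frac{1}{6}\right) = \frac{1}{3}$)
$b{\left(J \right)} = \frac{J^{2}}{3}$ ($b{\left(J \right)} = \frac{J J}{3} = \frac{J^{2}}{3}$)
$b{\left(26 \right)} D{\left(-7,- Z{\left(6 \right)} 4 \right)} = \frac{26^{2}}{3} \cdot \frac{1}{3} = \frac{1}{3} \cdot 676 \cdot \frac{1}{3} = \frac{676}{3} \cdot \frac{1}{3} = \frac{676}{9}$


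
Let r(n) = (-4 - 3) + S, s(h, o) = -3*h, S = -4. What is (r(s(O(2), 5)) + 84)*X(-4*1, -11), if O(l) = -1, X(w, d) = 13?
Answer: 949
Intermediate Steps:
r(n) = -11 (r(n) = (-4 - 3) - 4 = -7 - 4 = -11)
(r(s(O(2), 5)) + 84)*X(-4*1, -11) = (-11 + 84)*13 = 73*13 = 949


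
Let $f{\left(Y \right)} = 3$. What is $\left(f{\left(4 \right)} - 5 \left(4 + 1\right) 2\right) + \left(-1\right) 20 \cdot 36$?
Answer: $-767$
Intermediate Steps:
$\left(f{\left(4 \right)} - 5 \left(4 + 1\right) 2\right) + \left(-1\right) 20 \cdot 36 = \left(3 - 5 \left(4 + 1\right) 2\right) + \left(-1\right) 20 \cdot 36 = \left(3 - 5 \cdot 5 \cdot 2\right) - 720 = \left(3 - 50\right) - 720 = -47 - 720 = -767$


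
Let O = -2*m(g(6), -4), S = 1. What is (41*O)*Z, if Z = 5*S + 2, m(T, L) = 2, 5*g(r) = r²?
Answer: -1148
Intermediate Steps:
g(r) = r²/5
Z = 7 (Z = 5*1 + 2 = 5 + 2 = 7)
O = -4 (O = -2*2 = -4)
(41*O)*Z = (41*(-4))*7 = -164*7 = -1148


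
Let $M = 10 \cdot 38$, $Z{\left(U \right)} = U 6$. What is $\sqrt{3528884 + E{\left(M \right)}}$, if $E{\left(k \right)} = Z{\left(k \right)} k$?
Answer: $2 \sqrt{1098821} \approx 2096.5$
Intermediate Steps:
$Z{\left(U \right)} = 6 U$
$M = 380$
$E{\left(k \right)} = 6 k^{2}$ ($E{\left(k \right)} = 6 k k = 6 k^{2}$)
$\sqrt{3528884 + E{\left(M \right)}} = \sqrt{3528884 + 6 \cdot 380^{2}} = \sqrt{3528884 + 6 \cdot 144400} = \sqrt{3528884 + 866400} = \sqrt{4395284} = 2 \sqrt{1098821}$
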